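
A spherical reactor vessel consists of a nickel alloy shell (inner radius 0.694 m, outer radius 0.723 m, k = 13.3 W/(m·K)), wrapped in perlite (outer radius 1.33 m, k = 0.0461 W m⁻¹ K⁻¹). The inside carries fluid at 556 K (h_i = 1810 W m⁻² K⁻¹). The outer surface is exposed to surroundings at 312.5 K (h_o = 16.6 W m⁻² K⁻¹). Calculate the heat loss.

Q = 223 W

Treat each layer as a resistance in series:
  R_conv,in = 1/(4πr²h) = 1/(4π·0.694²·1810) = 9.128×10^-5 K/W
  R_nickel alloy = (1/0.694 − 1/0.723)/(4πk) = 0.05780/(4π·13.3) = 3.458×10^-4 K/W
  R_perlite = (1/0.723 − 1/1.33)/(4πk) = 0.6312/(4π·0.0461) = 1.090 K/W
  R_conv,out = 1/(4πr²h) = 1/(4π·1.33²·16.6) = 0.002710 K/W
ΣR = 9.128×10^-5 + 3.458×10^-4 + 1.090 + 0.002710 = 1.093 K/W
Q = ΔT/ΣR = (556 K − 312.5 K)/1.093 = 223 W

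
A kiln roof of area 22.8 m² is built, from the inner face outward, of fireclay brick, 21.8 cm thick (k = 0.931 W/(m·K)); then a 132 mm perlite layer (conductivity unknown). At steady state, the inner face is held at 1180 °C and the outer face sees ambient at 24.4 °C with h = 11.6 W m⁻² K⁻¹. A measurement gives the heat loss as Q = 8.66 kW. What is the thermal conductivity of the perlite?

k = 0.0485 W/m·K

ΣR = ΔT/Q = |1180 − 24.4|/8660 = 0.1334 K/W
Known resistances:
  R_fireclay brick = L/(kA) = 0.218/(0.931·22.8) = 0.01027 K/W
  R_conv,out = 1/(hA) = 1/(11.6·22.8) = 0.003781 K/W
R_perlite = ΣR − ΣR_known = 0.1334 − 0.01405 = 0.1193 K/W
L/(kA) = 0.1193 ⇒ k = 0.132/(0.1193·22.8) = 0.0485 W/m·K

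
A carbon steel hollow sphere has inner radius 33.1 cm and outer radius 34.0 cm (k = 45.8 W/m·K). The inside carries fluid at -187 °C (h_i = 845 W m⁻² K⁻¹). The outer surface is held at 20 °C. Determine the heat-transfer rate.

Q = 207 kW

Treat each layer as a resistance in series:
  R_conv,in = 1/(4πr²h) = 1/(4π·0.331²·845) = 8.596×10^-4 K/W
  R_carbon steel = (1/0.331 − 1/0.340)/(4πk) = 0.07997/(4π·45.8) = 1.390×10^-4 K/W
ΣR = 8.596×10^-4 + 1.390×10^-4 = 9.986×10^-4 K/W
Q = ΔT/ΣR = (-187 °C − 20 °C)/9.986×10^-4 = -2.07×10^5 W
(Negative Q ⇒ heat flows inward; heat gain = 2.07×10^5 W.)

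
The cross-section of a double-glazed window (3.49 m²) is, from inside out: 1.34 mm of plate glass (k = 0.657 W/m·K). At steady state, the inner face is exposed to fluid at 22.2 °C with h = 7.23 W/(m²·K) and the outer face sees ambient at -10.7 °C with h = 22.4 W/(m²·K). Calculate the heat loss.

Resistance network (inner→outer):
  R_conv,in = 1/(hA) = 1/(7.23·3.49) = 0.03963 K/W
  R_plate glass = L/(kA) = 0.00134/(0.657·3.49) = 5.844×10^-4 K/W
  R_conv,out = 1/(hA) = 1/(22.4·3.49) = 0.01279 K/W
ΣR = 0.03963 + 5.844×10^-4 + 0.01279 = 0.05300 K/W
Q = ΔT/ΣR = (22.2 °C − -10.7 °C)/0.05300 = 621 W

Q = 621 W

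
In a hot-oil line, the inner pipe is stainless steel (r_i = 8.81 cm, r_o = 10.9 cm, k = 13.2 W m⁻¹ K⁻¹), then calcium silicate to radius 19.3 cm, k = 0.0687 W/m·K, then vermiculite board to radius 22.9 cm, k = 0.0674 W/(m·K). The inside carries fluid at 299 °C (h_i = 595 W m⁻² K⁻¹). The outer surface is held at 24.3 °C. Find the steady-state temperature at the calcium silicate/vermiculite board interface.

Series thermal resistances, inner to outer:
  R'_conv,in = 1/(2πr h) = 1/(2π·0.0881·595) = 0.003036 m·K/W
  R'_stainless steel = ln(0.109/0.0881)/(2πk) = 0.2129/(2π·13.2) = 0.002567 m·K/W
  R'_calcium silicate = ln(0.193/0.109)/(2πk) = 0.5713/(2π·0.0687) = 1.324 m·K/W
  R'_vermiculite board = ln(0.229/0.193)/(2πk) = 0.1710/(2π·0.0674) = 0.4039 m·K/W
ΣR = 0.003036 + 0.002567 + 1.324 + 0.4039 = 1.734 m·K/W
Q' = ΔT/ΣR = (299 °C − 24.3 °C)/1.734 = 158.4 W/m
From the inner boundary to the calcium silicate/vermiculite board interface, ΣR_partial = 1.330 m·K/W.
T_interface = T_in − Q'·ΣR_partial = 299 °C − (158.4)(1.330) = 88.3 °C

T = 88.3 °C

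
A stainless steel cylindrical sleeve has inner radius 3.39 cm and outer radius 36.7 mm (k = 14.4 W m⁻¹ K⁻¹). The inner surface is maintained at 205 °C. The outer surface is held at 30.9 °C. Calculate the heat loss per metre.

Q' = 1.98×10^5 W/m

Q' = 2πk·ΔT/ln(r₂/r₁) = 2π × 14.4 × 174.1 / ln(0.0367/0.0339) = 1.98×10^5 W/m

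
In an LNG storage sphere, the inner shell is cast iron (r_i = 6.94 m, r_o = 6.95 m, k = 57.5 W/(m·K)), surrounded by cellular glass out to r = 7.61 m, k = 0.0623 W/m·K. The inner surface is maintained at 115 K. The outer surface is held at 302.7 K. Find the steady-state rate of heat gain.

Treat each layer as a resistance in series:
  R_cast iron = (1/6.94 − 1/6.95)/(4πk) = 2.073×10^-4/(4π·57.5) = 2.869×10^-7 K/W
  R_cellular glass = (1/6.95 − 1/7.61)/(4πk) = 0.01248/(4π·0.0623) = 0.01594 K/W
ΣR = 2.869×10^-7 + 0.01594 = 0.01594 K/W
Q = ΔT/ΣR = (115 K − 302.7 K)/0.01594 = -11800 W
(Negative Q ⇒ heat flows inward; heat gain = 11800 W.)

Q = 11.8 kW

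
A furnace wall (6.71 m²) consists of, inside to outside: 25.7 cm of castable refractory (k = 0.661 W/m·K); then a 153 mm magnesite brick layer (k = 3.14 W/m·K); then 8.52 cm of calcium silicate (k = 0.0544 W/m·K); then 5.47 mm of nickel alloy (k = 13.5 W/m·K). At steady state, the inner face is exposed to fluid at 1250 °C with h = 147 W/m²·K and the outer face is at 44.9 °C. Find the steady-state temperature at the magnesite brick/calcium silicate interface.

Resistance network (inner→outer):
  R_conv,in = 1/(hA) = 1/(147·6.71) = 0.001014 K/W
  R_castable refractory = L/(kA) = 0.257/(0.661·6.71) = 0.05794 K/W
  R_magnesite brick = L/(kA) = 0.153/(3.14·6.71) = 0.007262 K/W
  R_calcium silicate = L/(kA) = 0.0852/(0.0544·6.71) = 0.2334 K/W
  R_nickel alloy = L/(kA) = 0.00547/(13.5·6.71) = 6.039×10^-5 K/W
ΣR = 0.001014 + 0.05794 + 0.007262 + 0.2334 + 6.039×10^-5 = 0.2997 K/W
Q = ΔT/ΣR = (1250 °C − 44.9 °C)/0.2997 = 4021 W
From the inner boundary to the magnesite brick/calcium silicate interface, ΣR_partial = 0.06622 K/W.
T_interface = T_in − Q·ΣR_partial = 1250 °C − (4021)(0.06622) = 984 °C

T = 984 °C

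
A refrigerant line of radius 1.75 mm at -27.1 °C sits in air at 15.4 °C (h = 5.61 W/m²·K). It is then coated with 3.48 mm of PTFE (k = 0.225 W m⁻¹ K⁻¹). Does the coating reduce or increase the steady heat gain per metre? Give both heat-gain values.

Critical radius for a cylinder: r_cr = k/h = 0.0401 m = 4.01 cm.
Outer radius after coating: r₂ = 0.00175 + 0.00348 = 0.00523 m.
Since r₁ < r_cr and r₂ ≤ r_cr, the coating moves toward the maximum at r_cr — heat gain rises.
Bare: R = 1/(2πr₁h) = 16.21 m·K/W; Q = 42.5/16.21 = 2.62 W/m.
Coated: R = R_cond + R_conv = 6.199 m·K/W; Q = 42.5/6.199 = 6.86 W/m.

increases: 2.62 → 6.86 W/m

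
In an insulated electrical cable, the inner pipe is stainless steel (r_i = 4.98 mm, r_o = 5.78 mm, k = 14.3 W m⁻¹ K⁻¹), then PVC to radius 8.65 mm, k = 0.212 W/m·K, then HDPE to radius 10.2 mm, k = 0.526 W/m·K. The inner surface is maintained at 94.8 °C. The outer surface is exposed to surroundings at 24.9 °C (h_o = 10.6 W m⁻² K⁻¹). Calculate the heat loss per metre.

Resistance network (inner→outer):
  R'_stainless steel = ln(0.00578/0.00498)/(2πk) = 0.1490/(2π·14.3) = 0.001658 m·K/W
  R'_PVC = ln(0.00865/0.00578)/(2πk) = 0.4032/(2π·0.212) = 0.3027 m·K/W
  R'_HDPE = ln(0.0102/0.00865)/(2πk) = 0.1648/(2π·0.526) = 0.04987 m·K/W
  R'_conv,out = 1/(2πr h) = 1/(2π·0.0102·10.6) = 1.472 m·K/W
ΣR = 0.001658 + 0.3027 + 0.04987 + 1.472 = 1.826 m·K/W
Q' = ΔT/ΣR = (94.8 °C − 24.9 °C)/1.826 = 38.3 W/m

Q' = 38.3 W/m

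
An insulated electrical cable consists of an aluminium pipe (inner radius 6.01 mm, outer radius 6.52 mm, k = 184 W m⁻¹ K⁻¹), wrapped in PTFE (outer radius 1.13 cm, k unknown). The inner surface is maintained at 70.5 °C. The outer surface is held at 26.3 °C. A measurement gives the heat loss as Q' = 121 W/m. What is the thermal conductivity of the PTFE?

k = 0.240 W/m·K

ΣR = ΔT/Q' = |70.5 − 26.3|/121 = 0.3653 m·K/W
Known resistances:
  R'_aluminium = ln(0.00652/0.00601)/(2πk) = 0.08145/(2π·184) = 7.045×10^-5 m·K/W
R_PTFE = ΣR − ΣR_known = 0.3653 − 7.045×10^-5 = 0.3652 m·K/W
ln(r₂/r₁)/(2πk) = 0.3652 ⇒ k = 0.5499/(2π·0.3652) = 0.240 W/m·K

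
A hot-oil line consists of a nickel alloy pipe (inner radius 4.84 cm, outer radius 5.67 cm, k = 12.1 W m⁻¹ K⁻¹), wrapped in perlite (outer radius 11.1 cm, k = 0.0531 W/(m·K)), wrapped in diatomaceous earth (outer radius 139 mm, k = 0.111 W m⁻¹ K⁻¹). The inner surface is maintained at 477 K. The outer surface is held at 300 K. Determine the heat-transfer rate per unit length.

Q' = 75.7 W/m

Series thermal resistances, inner to outer:
  R'_nickel alloy = ln(0.0567/0.0484)/(2πk) = 0.1583/(2π·12.1) = 0.002082 m·K/W
  R'_perlite = ln(0.111/0.0567)/(2πk) = 0.6718/(2π·0.0531) = 2.013 m·K/W
  R'_diatomaceous earth = ln(0.139/0.111)/(2πk) = 0.2249/(2π·0.111) = 0.3225 m·K/W
ΣR = 0.002082 + 2.013 + 0.3225 = 2.338 m·K/W
Q' = ΔT/ΣR = (477 K − 300 K)/2.338 = 75.7 W/m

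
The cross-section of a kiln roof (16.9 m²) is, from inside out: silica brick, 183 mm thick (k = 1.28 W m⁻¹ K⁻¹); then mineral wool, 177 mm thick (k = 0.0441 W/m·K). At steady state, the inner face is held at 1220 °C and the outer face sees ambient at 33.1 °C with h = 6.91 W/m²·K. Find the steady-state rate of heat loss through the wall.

Q = 4.66 kW

Treat each layer as a resistance in series:
  R_silica brick = L/(kA) = 0.183/(1.28·16.9) = 0.008460 K/W
  R_mineral wool = L/(kA) = 0.177/(0.0441·16.9) = 0.2375 K/W
  R_conv,out = 1/(hA) = 1/(6.91·16.9) = 0.008563 K/W
ΣR = 0.008460 + 0.2375 + 0.008563 = 0.2545 K/W
Q = ΔT/ΣR = (1220 °C − 33.1 °C)/0.2545 = 4660 W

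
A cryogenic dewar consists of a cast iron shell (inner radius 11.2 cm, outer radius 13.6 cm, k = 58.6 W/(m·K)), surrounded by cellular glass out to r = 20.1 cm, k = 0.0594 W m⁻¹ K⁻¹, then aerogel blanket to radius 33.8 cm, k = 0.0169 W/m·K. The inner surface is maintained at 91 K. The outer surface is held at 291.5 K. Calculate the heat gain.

Treat each layer as a resistance in series:
  R_cast iron = (1/0.112 − 1/0.136)/(4πk) = 1.576/(4π·58.6) = 0.002140 K/W
  R_cellular glass = (1/0.136 − 1/0.201)/(4πk) = 2.378/(4π·0.0594) = 3.186 K/W
  R_aerogel blanket = (1/0.201 − 1/0.338)/(4πk) = 2.017/(4π·0.0169) = 9.495 K/W
ΣR = 0.002140 + 3.186 + 9.495 = 12.68 K/W
Q = ΔT/ΣR = (91 K − 291.5 K)/12.68 = -15.8 W
(Negative Q ⇒ heat flows inward; heat gain = 15.8 W.)

Q = 15.8 W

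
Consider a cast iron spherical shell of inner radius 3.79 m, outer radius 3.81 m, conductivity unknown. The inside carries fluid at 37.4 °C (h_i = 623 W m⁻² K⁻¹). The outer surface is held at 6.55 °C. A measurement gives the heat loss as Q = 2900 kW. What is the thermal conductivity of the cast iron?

ΣR = ΔT/Q = |37.4 − 6.55|/2.90×10^6 = 1.064×10^-5 K/W
Known resistances:
  R_conv,in = 1/(4πr²h) = 1/(4π·3.79²·623) = 8.892×10^-6 K/W
R_cast iron = ΣR − ΣR_known = 1.064×10^-5 − 8.892×10^-6 = 1.748×10^-6 K/W
(1/r₁−1/r₂)/(4πk) = 1.748×10^-6 ⇒ k = 0.001385/(4π·1.748×10^-6) = 63.1 W/m·K

k = 63.1 W/m·K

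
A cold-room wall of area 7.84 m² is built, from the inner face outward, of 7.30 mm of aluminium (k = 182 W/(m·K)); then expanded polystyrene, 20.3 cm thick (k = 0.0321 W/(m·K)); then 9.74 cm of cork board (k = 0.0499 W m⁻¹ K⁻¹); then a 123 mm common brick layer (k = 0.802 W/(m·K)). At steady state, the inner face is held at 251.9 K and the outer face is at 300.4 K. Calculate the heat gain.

Q = 45.1 W

Resistance network (inner→outer):
  R_aluminium = L/(kA) = 0.00730/(182·7.84) = 5.116×10^-6 K/W
  R_expanded polystyrene = L/(kA) = 0.203/(0.0321·7.84) = 0.8066 K/W
  R_cork board = L/(kA) = 0.0974/(0.0499·7.84) = 0.2490 K/W
  R_common brick = L/(kA) = 0.123/(0.802·7.84) = 0.01956 K/W
ΣR = 5.116×10^-6 + 0.8066 + 0.2490 + 0.01956 = 1.075 K/W
Q = ΔT/ΣR = (251.9 K − 300.4 K)/1.075 = -45.1 W
(Negative Q ⇒ heat flows inward; heat gain = 45.1 W.)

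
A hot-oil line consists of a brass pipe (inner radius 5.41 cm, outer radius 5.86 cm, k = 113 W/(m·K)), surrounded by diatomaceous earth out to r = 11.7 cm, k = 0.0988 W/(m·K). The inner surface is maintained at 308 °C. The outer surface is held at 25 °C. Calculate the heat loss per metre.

Q' = 254 W/m

Series thermal resistances, inner to outer:
  R'_brass = ln(0.0586/0.0541)/(2πk) = 0.07990/(2π·113) = 1.125×10^-4 m·K/W
  R'_diatomaceous earth = ln(0.117/0.0586)/(2πk) = 0.6914/(2π·0.0988) = 1.114 m·K/W
ΣR = 1.125×10^-4 + 1.114 = 1.114 m·K/W
Q' = ΔT/ΣR = (308 °C − 25 °C)/1.114 = 254 W/m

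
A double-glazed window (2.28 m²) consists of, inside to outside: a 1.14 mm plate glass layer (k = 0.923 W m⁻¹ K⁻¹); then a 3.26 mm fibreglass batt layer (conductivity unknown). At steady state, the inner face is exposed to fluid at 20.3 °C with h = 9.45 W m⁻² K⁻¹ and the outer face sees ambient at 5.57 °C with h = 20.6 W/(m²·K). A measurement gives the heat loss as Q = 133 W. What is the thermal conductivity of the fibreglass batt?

k = 0.0336 W/m·K

ΣR = ΔT/Q = |20.3 − 5.57|/133 = 0.1108 K/W
Known resistances:
  R_conv,in = 1/(hA) = 1/(9.45·2.28) = 0.04641 K/W
  R_plate glass = L/(kA) = 0.00114/(0.923·2.28) = 5.417×10^-4 K/W
  R_conv,out = 1/(hA) = 1/(20.6·2.28) = 0.02129 K/W
R_fibreglass batt = ΣR − ΣR_known = 0.1108 − 0.06824 = 0.04256 K/W
L/(kA) = 0.04256 ⇒ k = 0.00326/(0.04256·2.28) = 0.0336 W/m·K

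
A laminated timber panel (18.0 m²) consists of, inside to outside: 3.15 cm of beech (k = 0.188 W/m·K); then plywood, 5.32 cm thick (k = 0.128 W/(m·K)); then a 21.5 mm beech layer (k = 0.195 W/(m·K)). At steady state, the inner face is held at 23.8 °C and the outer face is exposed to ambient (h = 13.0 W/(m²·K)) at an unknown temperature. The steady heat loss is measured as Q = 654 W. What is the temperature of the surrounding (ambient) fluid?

T_out = -4.19 °C

Series resistances:
  R_beech = L/(kA) = 0.0315/(0.188·18.0) = 0.009309 K/W
  R_plywood = L/(kA) = 0.0532/(0.128·18.0) = 0.02309 K/W
  R_beech = L/(kA) = 0.0215/(0.195·18.0) = 0.006125 K/W
  R_conv,out = 1/(hA) = 1/(13.0·18.0) = 0.004274 K/W
ΣR = 0.04280 K/W
ΔT = Q·ΣR = 654 × 0.04280 = 27.99 K
Heat flows outward, so T_out = T_in − ΔT = 23.8 − 27.99 = -4.19 °C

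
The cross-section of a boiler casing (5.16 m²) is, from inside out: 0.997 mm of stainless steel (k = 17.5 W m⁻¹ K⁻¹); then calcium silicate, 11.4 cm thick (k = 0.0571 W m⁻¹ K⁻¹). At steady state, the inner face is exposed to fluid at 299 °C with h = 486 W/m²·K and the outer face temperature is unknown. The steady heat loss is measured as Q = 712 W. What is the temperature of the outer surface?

T_out = 23.2 °C

Sum the resistances:
  R_conv,in = 1/(hA) = 1/(486·5.16) = 3.988×10^-4 K/W
  R_stainless steel = L/(kA) = 9.97×10^-4/(17.5·5.16) = 1.104×10^-5 K/W
  R_calcium silicate = L/(kA) = 0.114/(0.0571·5.16) = 0.3869 K/W
ΣR = 0.3873 K/W
ΔT = Q·ΣR = 712 × 0.3873 = 275.8 K
Heat flows outward, so T_out = T_in − ΔT = 299 − 275.8 = 23.2 °C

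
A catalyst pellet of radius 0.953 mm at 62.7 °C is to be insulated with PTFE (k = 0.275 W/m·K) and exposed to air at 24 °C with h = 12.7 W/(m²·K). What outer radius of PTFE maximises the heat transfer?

r_cr = 4.33 cm

For a sphere, r_cr = 2k_ins/h = 2·0.275/12.7 = 0.0433 m = 4.33 cm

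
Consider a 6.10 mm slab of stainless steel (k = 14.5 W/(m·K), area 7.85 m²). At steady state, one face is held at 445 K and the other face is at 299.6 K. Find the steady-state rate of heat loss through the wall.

Q = 2710 kW

Q = kA·ΔT/L = 14.5 × 7.85 × |445 K − 299.6 K| / 0.00610 = 2.71×10^6 W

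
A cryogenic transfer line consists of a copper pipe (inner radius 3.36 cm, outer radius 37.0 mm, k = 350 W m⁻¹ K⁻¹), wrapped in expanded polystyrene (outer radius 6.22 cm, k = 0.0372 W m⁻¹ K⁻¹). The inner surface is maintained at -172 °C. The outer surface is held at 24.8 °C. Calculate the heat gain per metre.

Treat each layer as a resistance in series:
  R'_copper = ln(0.0370/0.0336)/(2πk) = 0.09639/(2π·350) = 4.383×10^-5 m·K/W
  R'_expanded polystyrene = ln(0.0622/0.0370)/(2πk) = 0.5194/(2π·0.0372) = 2.222 m·K/W
ΣR = 4.383×10^-5 + 2.222 = 2.222 m·K/W
Q' = ΔT/ΣR = (-172 °C − 24.8 °C)/2.222 = -88.6 W/m
(Negative Q' ⇒ heat flows inward; heat gain = 88.6 W/m.)

Q' = 88.6 W/m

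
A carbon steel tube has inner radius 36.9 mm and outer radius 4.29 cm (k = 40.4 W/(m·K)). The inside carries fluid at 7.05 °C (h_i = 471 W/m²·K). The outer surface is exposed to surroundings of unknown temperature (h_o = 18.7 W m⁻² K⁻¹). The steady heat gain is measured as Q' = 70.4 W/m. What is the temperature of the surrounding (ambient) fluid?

T_out = 21.7 °C

Series resistances:
  R'_conv,in = 1/(2πr h) = 1/(2π·0.0369·471) = 0.009157 m·K/W
  R'_carbon steel = ln(0.0429/0.0369)/(2πk) = 0.1507/(2π·40.4) = 5.935×10^-4 m·K/W
  R'_conv,out = 1/(2πr h) = 1/(2π·0.0429·18.7) = 0.1984 m·K/W
ΣR = 0.2081 m·K/W
ΔT = Q'·ΣR = 70.4 × 0.2081 = 14.65 K
Heat flows inward, so T_out = T_in + ΔT = 7.05 + 14.65 = 21.7 °C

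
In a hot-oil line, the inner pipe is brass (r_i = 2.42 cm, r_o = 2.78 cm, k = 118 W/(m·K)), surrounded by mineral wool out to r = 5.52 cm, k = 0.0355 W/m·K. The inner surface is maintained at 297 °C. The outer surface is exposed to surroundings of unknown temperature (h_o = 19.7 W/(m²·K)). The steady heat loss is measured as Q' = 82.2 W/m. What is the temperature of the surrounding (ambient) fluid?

Series resistances:
  R'_brass = ln(0.0278/0.0242)/(2πk) = 0.1387/(2π·118) = 1.871×10^-4 m·K/W
  R'_mineral wool = ln(0.0552/0.0278)/(2πk) = 0.6859/(2π·0.0355) = 3.075 m·K/W
  R'_conv,out = 1/(2πr h) = 1/(2π·0.0552·19.7) = 0.1464 m·K/W
ΣR = 3.222 m·K/W
ΔT = Q'·ΣR = 82.2 × 3.222 = 264.8 K
Heat flows outward, so T_out = T_in − ΔT = 297 − 264.8 = 32.2 °C

T_out = 32.2 °C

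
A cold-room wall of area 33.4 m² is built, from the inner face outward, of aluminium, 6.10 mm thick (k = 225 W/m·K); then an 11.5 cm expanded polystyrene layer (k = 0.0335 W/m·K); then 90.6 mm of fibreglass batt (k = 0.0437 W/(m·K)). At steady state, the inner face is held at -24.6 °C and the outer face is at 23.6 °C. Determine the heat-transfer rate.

Q = 292 W

Resistance network (inner→outer):
  R_aluminium = L/(kA) = 0.00610/(225·33.4) = 8.117×10^-7 K/W
  R_expanded polystyrene = L/(kA) = 0.115/(0.0335·33.4) = 0.1028 K/W
  R_fibreglass batt = L/(kA) = 0.0906/(0.0437·33.4) = 0.06207 K/W
ΣR = 8.117×10^-7 + 0.1028 + 0.06207 = 0.1649 K/W
Q = ΔT/ΣR = (-24.6 °C − 23.6 °C)/0.1649 = -292 W
(Negative Q ⇒ heat flows inward; heat gain = 292 W.)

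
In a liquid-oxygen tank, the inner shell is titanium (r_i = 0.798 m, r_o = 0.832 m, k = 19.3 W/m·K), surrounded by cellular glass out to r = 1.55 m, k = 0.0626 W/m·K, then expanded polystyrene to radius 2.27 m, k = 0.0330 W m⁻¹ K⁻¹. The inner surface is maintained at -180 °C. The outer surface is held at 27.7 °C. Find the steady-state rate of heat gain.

Series thermal resistances, inner to outer:
  R_titanium = (1/0.798 − 1/0.832)/(4πk) = 0.05121/(4π·19.3) = 2.111×10^-4 K/W
  R_cellular glass = (1/0.832 − 1/1.55)/(4πk) = 0.5568/(4π·0.0626) = 0.7078 K/W
  R_expanded polystyrene = (1/1.55 − 1/2.27)/(4πk) = 0.2046/(4π·0.0330) = 0.4935 K/W
ΣR = 2.111×10^-4 + 0.7078 + 0.4935 = 1.202 K/W
Q = ΔT/ΣR = (-180 °C − 27.7 °C)/1.202 = -173 W
(Negative Q ⇒ heat flows inward; heat gain = 173 W.)

Q = 173 W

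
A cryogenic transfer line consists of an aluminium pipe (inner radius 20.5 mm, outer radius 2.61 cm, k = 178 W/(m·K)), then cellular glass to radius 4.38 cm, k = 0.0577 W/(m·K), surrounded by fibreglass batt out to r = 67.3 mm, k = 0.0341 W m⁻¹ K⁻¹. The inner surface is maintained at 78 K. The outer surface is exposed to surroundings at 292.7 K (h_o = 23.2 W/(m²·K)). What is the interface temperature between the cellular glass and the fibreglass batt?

T = 165 K

Resistance network (inner→outer):
  R'_aluminium = ln(0.0261/0.0205)/(2πk) = 0.2415/(2π·178) = 2.159×10^-4 m·K/W
  R'_cellular glass = ln(0.0438/0.0261)/(2πk) = 0.5177/(2π·0.0577) = 1.428 m·K/W
  R'_fibreglass batt = ln(0.0673/0.0438)/(2πk) = 0.4295/(2π·0.0341) = 2.005 m·K/W
  R'_conv,out = 1/(2πr h) = 1/(2π·0.0673·23.2) = 0.1019 m·K/W
ΣR = 2.159×10^-4 + 1.428 + 2.005 + 0.1019 = 3.535 m·K/W
Q' = ΔT/ΣR = (78 K − 292.7 K)/3.535 = -60.74 W/m
From the inner boundary to the cellular glass/fibreglass batt interface, ΣR_partial = 1.428 m·K/W.
T_interface = T_in − Q'·ΣR_partial = 78 K − (-60.74)(1.428) = 165 K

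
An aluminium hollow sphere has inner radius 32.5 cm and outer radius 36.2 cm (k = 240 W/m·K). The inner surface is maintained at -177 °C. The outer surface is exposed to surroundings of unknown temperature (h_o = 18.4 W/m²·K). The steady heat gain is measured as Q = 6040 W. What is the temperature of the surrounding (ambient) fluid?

T_out = 23.0 °C

Series resistances:
  R_aluminium = (1/0.325 − 1/0.362)/(4πk) = 0.3145/(4π·240) = 1.043×10^-4 K/W
  R_conv,out = 1/(4πr²h) = 1/(4π·0.362²·18.4) = 0.03300 K/W
ΣR = 0.03311 K/W
ΔT = Q·ΣR = 6040 × 0.03311 = 200.0 K
Heat flows inward, so T_out = T_in + ΔT = -177 + 200.0 = 23.0 °C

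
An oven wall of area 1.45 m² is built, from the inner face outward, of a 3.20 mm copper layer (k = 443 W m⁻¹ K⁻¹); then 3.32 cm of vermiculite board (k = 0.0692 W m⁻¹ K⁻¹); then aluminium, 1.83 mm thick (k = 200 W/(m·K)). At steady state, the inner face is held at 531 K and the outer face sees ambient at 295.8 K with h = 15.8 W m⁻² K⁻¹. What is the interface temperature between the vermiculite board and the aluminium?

T = 323.2 K

Resistance network (inner→outer):
  R_copper = L/(kA) = 0.00320/(443·1.45) = 4.982×10^-6 K/W
  R_vermiculite board = L/(kA) = 0.0332/(0.0692·1.45) = 0.3309 K/W
  R_aluminium = L/(kA) = 0.00183/(200·1.45) = 6.310×10^-6 K/W
  R_conv,out = 1/(hA) = 1/(15.8·1.45) = 0.04365 K/W
ΣR = 4.982×10^-6 + 0.3309 + 6.310×10^-6 + 0.04365 = 0.3746 K/W
Q = ΔT/ΣR = (531 K − 295.8 K)/0.3746 = 627.9 W
From the inner boundary to the vermiculite board/aluminium interface, ΣR_partial = 0.3309 K/W.
T_interface = T_in − Q·ΣR_partial = 531 K − (627.9)(0.3309) = 323.2 K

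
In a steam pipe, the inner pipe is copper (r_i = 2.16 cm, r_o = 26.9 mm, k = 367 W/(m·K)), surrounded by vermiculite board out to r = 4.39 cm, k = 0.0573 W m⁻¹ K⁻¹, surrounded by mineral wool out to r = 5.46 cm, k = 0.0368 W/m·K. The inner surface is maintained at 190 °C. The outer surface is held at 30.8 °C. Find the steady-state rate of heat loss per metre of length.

Treat each layer as a resistance in series:
  R'_copper = ln(0.0269/0.0216)/(2πk) = 0.2194/(2π·367) = 9.516×10^-5 m·K/W
  R'_vermiculite board = ln(0.0439/0.0269)/(2πk) = 0.4898/(2π·0.0573) = 1.360 m·K/W
  R'_mineral wool = ln(0.0546/0.0439)/(2πk) = 0.2181/(2π·0.0368) = 0.9433 m·K/W
ΣR = 9.516×10^-5 + 1.360 + 0.9433 = 2.303 m·K/W
Q' = ΔT/ΣR = (190 °C − 30.8 °C)/2.303 = 69.1 W/m

Q' = 69.1 W/m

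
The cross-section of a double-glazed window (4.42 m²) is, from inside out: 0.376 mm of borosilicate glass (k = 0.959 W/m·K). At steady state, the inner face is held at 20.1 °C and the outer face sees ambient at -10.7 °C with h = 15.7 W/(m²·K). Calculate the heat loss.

Series thermal resistances, inner to outer:
  R_borosilicate glass = L/(kA) = 3.76×10^-4/(0.959·4.42) = 8.870×10^-5 K/W
  R_conv,out = 1/(hA) = 1/(15.7·4.42) = 0.01441 K/W
ΣR = 8.870×10^-5 + 0.01441 = 0.01450 K/W
Q = ΔT/ΣR = (20.1 °C − -10.7 °C)/0.01450 = 2120 W

Q = 2.12 kW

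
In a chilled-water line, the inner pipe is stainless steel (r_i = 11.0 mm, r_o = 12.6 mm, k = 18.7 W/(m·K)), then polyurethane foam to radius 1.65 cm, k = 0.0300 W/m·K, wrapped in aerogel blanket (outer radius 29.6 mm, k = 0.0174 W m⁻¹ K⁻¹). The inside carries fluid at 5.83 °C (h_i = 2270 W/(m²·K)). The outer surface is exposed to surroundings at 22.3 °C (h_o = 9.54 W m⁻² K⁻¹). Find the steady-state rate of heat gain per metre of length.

Resistance network (inner→outer):
  R'_conv,in = 1/(2πr h) = 1/(2π·0.0110·2270) = 0.006374 m·K/W
  R'_stainless steel = ln(0.0126/0.0110)/(2πk) = 0.1358/(2π·18.7) = 0.001156 m·K/W
  R'_polyurethane foam = ln(0.0165/0.0126)/(2πk) = 0.2697/(2π·0.0300) = 1.431 m·K/W
  R'_aerogel blanket = ln(0.0296/0.0165)/(2πk) = 0.5844/(2π·0.0174) = 5.346 m·K/W
  R'_conv,out = 1/(2πr h) = 1/(2π·0.0296·9.54) = 0.5636 m·K/W
ΣR = 0.006374 + 0.001156 + 1.431 + 5.346 + 0.5636 = 7.348 m·K/W
Q' = ΔT/ΣR = (5.83 °C − 22.3 °C)/7.348 = -2.24 W/m
(Negative Q' ⇒ heat flows inward; heat gain = 2.24 W/m.)

Q' = 2.24 W/m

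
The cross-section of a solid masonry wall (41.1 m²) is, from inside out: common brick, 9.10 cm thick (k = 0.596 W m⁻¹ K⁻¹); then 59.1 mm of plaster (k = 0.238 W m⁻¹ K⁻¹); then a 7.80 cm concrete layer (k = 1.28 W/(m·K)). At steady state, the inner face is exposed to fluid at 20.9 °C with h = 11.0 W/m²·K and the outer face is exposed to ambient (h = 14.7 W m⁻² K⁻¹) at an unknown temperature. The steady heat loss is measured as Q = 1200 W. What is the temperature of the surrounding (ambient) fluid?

Sum the resistances:
  R_conv,in = 1/(hA) = 1/(11.0·41.1) = 0.002212 K/W
  R_common brick = L/(kA) = 0.0910/(0.596·41.1) = 0.003715 K/W
  R_plaster = L/(kA) = 0.0591/(0.238·41.1) = 0.006042 K/W
  R_concrete = L/(kA) = 0.0780/(1.28·41.1) = 0.001483 K/W
  R_conv,out = 1/(hA) = 1/(14.7·41.1) = 0.001655 K/W
ΣR = 0.01511 K/W
ΔT = Q·ΣR = 1200 × 0.01511 = 18.13 K
Heat flows outward, so T_out = T_in − ΔT = 20.9 − 18.13 = 2.77 °C

T_out = 2.77 °C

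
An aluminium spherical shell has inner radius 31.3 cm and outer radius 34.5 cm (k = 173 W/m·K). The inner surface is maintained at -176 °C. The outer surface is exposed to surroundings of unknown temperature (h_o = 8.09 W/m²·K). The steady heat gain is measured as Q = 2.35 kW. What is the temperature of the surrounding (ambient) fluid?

T_out = 18.5 °C

Series resistances:
  R_aluminium = (1/0.313 − 1/0.345)/(4πk) = 0.2963/(4π·173) = 1.363×10^-4 K/W
  R_conv,out = 1/(4πr²h) = 1/(4π·0.345²·8.09) = 0.08264 K/W
ΣR = 0.08278 K/W
ΔT = Q·ΣR = 2350 × 0.08278 = 194.5 K
Heat flows inward, so T_out = T_in + ΔT = -176 + 194.5 = 18.5 °C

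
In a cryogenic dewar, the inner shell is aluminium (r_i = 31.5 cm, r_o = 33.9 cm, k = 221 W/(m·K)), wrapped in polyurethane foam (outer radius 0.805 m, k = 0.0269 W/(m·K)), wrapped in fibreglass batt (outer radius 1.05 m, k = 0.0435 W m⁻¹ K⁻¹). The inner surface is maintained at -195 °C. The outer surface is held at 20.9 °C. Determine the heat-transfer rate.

Resistance network (inner→outer):
  R_aluminium = (1/0.315 − 1/0.339)/(4πk) = 0.2248/(4π·221) = 8.093×10^-5 K/W
  R_polyurethane foam = (1/0.339 − 1/0.805)/(4πk) = 1.708/(4π·0.0269) = 5.052 K/W
  R_fibreglass batt = (1/0.805 − 1/1.05)/(4πk) = 0.2899/(4π·0.0435) = 0.5303 K/W
ΣR = 8.093×10^-5 + 5.052 + 0.5303 = 5.582 K/W
Q = ΔT/ΣR = (-195 °C − 20.9 °C)/5.582 = -38.7 W
(Negative Q ⇒ heat flows inward; heat gain = 38.7 W.)

Q = 38.7 W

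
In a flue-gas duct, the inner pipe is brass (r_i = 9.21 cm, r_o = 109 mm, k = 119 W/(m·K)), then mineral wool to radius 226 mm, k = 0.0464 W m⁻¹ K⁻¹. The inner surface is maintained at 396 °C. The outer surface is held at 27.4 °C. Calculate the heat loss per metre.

Series thermal resistances, inner to outer:
  R'_brass = ln(0.109/0.0921)/(2πk) = 0.1685/(2π·119) = 2.253×10^-4 m·K/W
  R'_mineral wool = ln(0.226/0.109)/(2πk) = 0.7292/(2π·0.0464) = 2.501 m·K/W
ΣR = 2.253×10^-4 + 2.501 = 2.501 m·K/W
Q' = ΔT/ΣR = (396 °C − 27.4 °C)/2.501 = 147 W/m

Q' = 147 W/m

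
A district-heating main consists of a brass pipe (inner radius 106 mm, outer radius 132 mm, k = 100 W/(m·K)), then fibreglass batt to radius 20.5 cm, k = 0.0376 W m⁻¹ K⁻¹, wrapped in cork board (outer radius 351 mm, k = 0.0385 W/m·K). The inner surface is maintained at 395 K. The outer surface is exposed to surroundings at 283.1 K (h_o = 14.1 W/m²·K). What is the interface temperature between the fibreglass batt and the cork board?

T = 344.4 K

Series thermal resistances, inner to outer:
  R'_brass = ln(0.132/0.106)/(2πk) = 0.2194/(2π·100) = 3.491×10^-4 m·K/W
  R'_fibreglass batt = ln(0.205/0.132)/(2πk) = 0.4402/(2π·0.0376) = 1.863 m·K/W
  R'_cork board = ln(0.351/0.205)/(2πk) = 0.5378/(2π·0.0385) = 2.223 m·K/W
  R'_conv,out = 1/(2πr h) = 1/(2π·0.351·14.1) = 0.03216 m·K/W
ΣR = 3.491×10^-4 + 1.863 + 2.223 + 0.03216 = 4.119 m·K/W
Q' = ΔT/ΣR = (395 K − 283.1 K)/4.119 = 27.17 W/m
From the inner boundary to the fibreglass batt/cork board interface, ΣR_partial = 1.863 m·K/W.
T_interface = T_in − Q'·ΣR_partial = 395 K − (27.17)(1.863) = 344.4 K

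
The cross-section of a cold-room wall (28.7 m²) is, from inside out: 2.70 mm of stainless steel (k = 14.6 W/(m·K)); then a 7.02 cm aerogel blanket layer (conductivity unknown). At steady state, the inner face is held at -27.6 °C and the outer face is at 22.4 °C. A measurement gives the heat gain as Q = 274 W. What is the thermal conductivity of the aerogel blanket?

ΣR = ΔT/Q = |-27.6 − 22.4|/274 = 0.1825 K/W
Known resistances:
  R_stainless steel = L/(kA) = 0.00270/(14.6·28.7) = 6.444×10^-6 K/W
R_aerogel blanket = ΣR − ΣR_known = 0.1825 − 6.444×10^-6 = 0.1825 K/W
L/(kA) = 0.1825 ⇒ k = 0.0702/(0.1825·28.7) = 0.0134 W/m·K

k = 0.0134 W/m·K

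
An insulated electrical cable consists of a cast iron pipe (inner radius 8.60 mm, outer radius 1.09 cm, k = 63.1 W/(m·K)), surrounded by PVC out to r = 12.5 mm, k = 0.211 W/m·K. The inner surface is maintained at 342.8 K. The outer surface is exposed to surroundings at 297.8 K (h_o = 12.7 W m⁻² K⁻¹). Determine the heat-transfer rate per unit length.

Q' = 40.7 W/m

Treat each layer as a resistance in series:
  R'_cast iron = ln(0.0109/0.00860)/(2πk) = 0.2370/(2π·63.1) = 5.978×10^-4 m·K/W
  R'_PVC = ln(0.0125/0.0109)/(2πk) = 0.1370/(2π·0.211) = 0.1033 m·K/W
  R'_conv,out = 1/(2πr h) = 1/(2π·0.0125·12.7) = 1.003 m·K/W
ΣR = 5.978×10^-4 + 0.1033 + 1.003 = 1.107 m·K/W
Q' = ΔT/ΣR = (342.8 K − 297.8 K)/1.107 = 40.7 W/m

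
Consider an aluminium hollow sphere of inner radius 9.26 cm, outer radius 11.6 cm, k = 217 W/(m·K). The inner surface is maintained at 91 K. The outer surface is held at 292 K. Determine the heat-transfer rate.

Q = 4πk·ΔT/(1/r₁ − 1/r₂) = 4π × 217 × 201 / (1/0.0926 − 1/0.116) = 2.52×10^5 W

Q = 252 kW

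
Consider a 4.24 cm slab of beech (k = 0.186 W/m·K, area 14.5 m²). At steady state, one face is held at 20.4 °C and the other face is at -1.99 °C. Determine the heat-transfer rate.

Q = kA·ΔT/L = 0.186 × 14.5 × |20.4 °C − -1.99 °C| / 0.0424 = 1420 W

Q = 1420 W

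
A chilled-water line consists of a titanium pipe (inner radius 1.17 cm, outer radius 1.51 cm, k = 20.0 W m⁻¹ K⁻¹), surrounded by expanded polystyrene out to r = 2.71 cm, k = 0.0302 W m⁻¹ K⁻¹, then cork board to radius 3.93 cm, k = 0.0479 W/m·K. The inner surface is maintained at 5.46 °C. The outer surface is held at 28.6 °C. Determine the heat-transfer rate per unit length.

Treat each layer as a resistance in series:
  R'_titanium = ln(0.0151/0.0117)/(2πk) = 0.2551/(2π·20.0) = 0.002030 m·K/W
  R'_expanded polystyrene = ln(0.0271/0.0151)/(2πk) = 0.5848/(2π·0.0302) = 3.082 m·K/W
  R'_cork board = ln(0.0393/0.0271)/(2πk) = 0.3717/(2π·0.0479) = 1.235 m·K/W
ΣR = 0.002030 + 3.082 + 1.235 = 4.319 m·K/W
Q' = ΔT/ΣR = (5.46 °C − 28.6 °C)/4.319 = -5.36 W/m
(Negative Q' ⇒ heat flows inward; heat gain = 5.36 W/m.)

Q' = 5.36 W/m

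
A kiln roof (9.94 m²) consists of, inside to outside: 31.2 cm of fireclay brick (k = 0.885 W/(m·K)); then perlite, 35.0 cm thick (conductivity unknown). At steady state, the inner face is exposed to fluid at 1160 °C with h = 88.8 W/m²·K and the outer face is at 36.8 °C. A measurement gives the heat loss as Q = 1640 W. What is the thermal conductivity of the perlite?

ΣR = ΔT/Q = |1160 − 36.8|/1640 = 0.6849 K/W
Known resistances:
  R_conv,in = 1/(hA) = 1/(88.8·9.94) = 0.001133 K/W
  R_fireclay brick = L/(kA) = 0.312/(0.885·9.94) = 0.03547 K/W
R_perlite = ΣR − ΣR_known = 0.6849 − 0.03660 = 0.6483 K/W
L/(kA) = 0.6483 ⇒ k = 0.350/(0.6483·9.94) = 0.0543 W/m·K

k = 0.0543 W/m·K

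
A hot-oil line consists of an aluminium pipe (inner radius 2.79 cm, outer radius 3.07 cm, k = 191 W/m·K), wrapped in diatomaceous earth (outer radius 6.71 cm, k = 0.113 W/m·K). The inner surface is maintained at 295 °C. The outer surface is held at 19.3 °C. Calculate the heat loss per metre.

Resistance network (inner→outer):
  R'_aluminium = ln(0.0307/0.0279)/(2πk) = 0.09564/(2π·191) = 7.969×10^-5 m·K/W
  R'_diatomaceous earth = ln(0.0671/0.0307)/(2πk) = 0.7819/(2π·0.113) = 1.101 m·K/W
ΣR = 7.969×10^-5 + 1.101 = 1.101 m·K/W
Q' = ΔT/ΣR = (295 °C − 19.3 °C)/1.101 = 250 W/m

Q' = 250 W/m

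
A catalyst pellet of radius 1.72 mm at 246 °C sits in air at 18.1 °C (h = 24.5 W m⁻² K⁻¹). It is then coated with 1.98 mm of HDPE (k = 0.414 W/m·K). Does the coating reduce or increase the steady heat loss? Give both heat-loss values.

Critical radius for a sphere: r_cr = 2k/h = 0.0338 m = 3.38 cm.
Outer radius after coating: r₂ = 0.00172 + 0.00198 = 0.00370 m.
Since r₁ < r_cr and r₂ ≤ r_cr, the coating moves toward the maximum at r_cr — heat loss rises.
Bare: R = 1/(4πr₁²h) = 1098 K/W; Q = 227.9/1098 = 0.208 W.
Coated: R = R_cond + R_conv = 297.1 K/W; Q = 227.9/297.1 = 0.767 W.

increases: 0.208 → 0.767 W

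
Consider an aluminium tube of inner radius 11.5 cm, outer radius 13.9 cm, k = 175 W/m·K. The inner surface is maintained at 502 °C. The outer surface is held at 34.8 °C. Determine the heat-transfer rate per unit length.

Q' = 2πk·ΔT/ln(r₂/r₁) = 2π × 175 × 467.2 / ln(0.139/0.115) = 2.71×10^6 W/m

Q' = 2710 kW/m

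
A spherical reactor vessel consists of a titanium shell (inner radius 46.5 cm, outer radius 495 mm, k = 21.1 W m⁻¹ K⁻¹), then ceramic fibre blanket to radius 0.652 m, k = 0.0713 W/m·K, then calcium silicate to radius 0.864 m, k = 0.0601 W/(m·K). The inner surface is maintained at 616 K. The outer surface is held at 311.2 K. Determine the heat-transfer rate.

Q = 293 W

Series thermal resistances, inner to outer:
  R_titanium = (1/0.465 − 1/0.495)/(4πk) = 0.1303/(4π·21.1) = 4.916×10^-4 K/W
  R_ceramic fibre blanket = (1/0.495 − 1/0.652)/(4πk) = 0.4865/(4π·0.0713) = 0.5429 K/W
  R_calcium silicate = (1/0.652 − 1/0.864)/(4πk) = 0.3763/(4π·0.0601) = 0.4983 K/W
ΣR = 4.916×10^-4 + 0.5429 + 0.4983 = 1.042 K/W
Q = ΔT/ΣR = (616 K − 311.2 K)/1.042 = 293 W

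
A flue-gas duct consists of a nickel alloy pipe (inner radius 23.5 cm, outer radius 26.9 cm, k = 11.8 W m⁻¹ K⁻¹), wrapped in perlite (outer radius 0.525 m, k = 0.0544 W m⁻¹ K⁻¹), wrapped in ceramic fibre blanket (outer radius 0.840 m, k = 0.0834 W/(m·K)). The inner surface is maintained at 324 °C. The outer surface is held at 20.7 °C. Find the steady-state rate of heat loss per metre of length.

Q' = 106 W/m

Treat each layer as a resistance in series:
  R'_nickel alloy = ln(0.269/0.235)/(2πk) = 0.1351/(2π·11.8) = 0.001823 m·K/W
  R'_perlite = ln(0.525/0.269)/(2πk) = 0.6687/(2π·0.0544) = 1.956 m·K/W
  R'_ceramic fibre blanket = ln(0.840/0.525)/(2πk) = 0.4700/(2π·0.0834) = 0.8969 m·K/W
ΣR = 0.001823 + 1.956 + 0.8969 = 2.855 m·K/W
Q' = ΔT/ΣR = (324 °C − 20.7 °C)/2.855 = 106 W/m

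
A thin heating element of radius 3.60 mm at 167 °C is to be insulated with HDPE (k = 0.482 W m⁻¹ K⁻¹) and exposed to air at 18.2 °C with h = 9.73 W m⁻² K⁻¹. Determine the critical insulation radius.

For a cylinder, r_cr = k_ins/h = 0.482/9.73 = 0.0495 m = 4.95 cm

r_cr = 4.95 cm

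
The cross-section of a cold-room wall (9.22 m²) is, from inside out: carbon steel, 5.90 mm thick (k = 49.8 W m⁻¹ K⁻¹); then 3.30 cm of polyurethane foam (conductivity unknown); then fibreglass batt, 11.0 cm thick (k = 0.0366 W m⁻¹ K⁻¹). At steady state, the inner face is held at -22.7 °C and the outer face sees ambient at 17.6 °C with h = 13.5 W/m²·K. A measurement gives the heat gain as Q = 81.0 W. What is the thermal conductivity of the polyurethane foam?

k = 0.0219 W/m·K

ΣR = ΔT/Q = |-22.7 − 17.6|/81.0 = 0.4975 K/W
Known resistances:
  R_carbon steel = L/(kA) = 0.00590/(49.8·9.22) = 1.285×10^-5 K/W
  R_fibreglass batt = L/(kA) = 0.110/(0.0366·9.22) = 0.3260 K/W
  R_conv,out = 1/(hA) = 1/(13.5·9.22) = 0.008034 K/W
R_polyurethane foam = ΣR − ΣR_known = 0.4975 − 0.3340 = 0.1635 K/W
L/(kA) = 0.1635 ⇒ k = 0.0330/(0.1635·9.22) = 0.0219 W/m·K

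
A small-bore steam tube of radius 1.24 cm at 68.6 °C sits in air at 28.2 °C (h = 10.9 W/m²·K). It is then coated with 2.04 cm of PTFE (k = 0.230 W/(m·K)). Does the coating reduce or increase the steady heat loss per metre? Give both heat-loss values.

Critical radius for a cylinder: r_cr = k/h = 0.0211 m = 2.11 cm.
Outer radius after coating: r₂ = 0.0124 + 0.0204 = 0.0328 m.
r₁ < r_cr < r₂: heat loss rises to a maximum at r_cr then falls. Whether the coating helps depends on whether Q(r₂) has dropped back below Q(r₁).
Bare: R = 1/(2πr₁h) = 1.178 m·K/W; Q = 40.4/1.178 = 34.3 W/m.
Coated: R = R_cond + R_conv = 1.118 m·K/W; Q = 40.4/1.118 = 36.1 W/m.

increases: 34.3 → 36.1 W/m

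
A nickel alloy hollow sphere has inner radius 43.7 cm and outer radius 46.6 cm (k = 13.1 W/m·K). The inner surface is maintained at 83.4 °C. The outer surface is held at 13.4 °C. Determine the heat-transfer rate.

Q = 4πk·ΔT/(1/r₁ − 1/r₂) = 4π × 13.1 × 70 / (1/0.437 − 1/0.466) = 80900 W

Q = 80900 W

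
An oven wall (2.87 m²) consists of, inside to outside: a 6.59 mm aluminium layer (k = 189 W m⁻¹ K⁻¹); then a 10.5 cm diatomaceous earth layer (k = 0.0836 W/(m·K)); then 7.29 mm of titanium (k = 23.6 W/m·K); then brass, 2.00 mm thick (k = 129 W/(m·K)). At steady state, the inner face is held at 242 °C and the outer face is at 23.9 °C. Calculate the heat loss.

Q = 498 W

Resistance network (inner→outer):
  R_aluminium = L/(kA) = 0.00659/(189·2.87) = 1.215×10^-5 K/W
  R_diatomaceous earth = L/(kA) = 0.105/(0.0836·2.87) = 0.4376 K/W
  R_titanium = L/(kA) = 0.00729/(23.6·2.87) = 1.076×10^-4 K/W
  R_brass = L/(kA) = 0.00200/(129·2.87) = 5.402×10^-6 K/W
ΣR = 1.215×10^-5 + 0.4376 + 1.076×10^-4 + 5.402×10^-6 = 0.4377 K/W
Q = ΔT/ΣR = (242 °C − 23.9 °C)/0.4377 = 498 W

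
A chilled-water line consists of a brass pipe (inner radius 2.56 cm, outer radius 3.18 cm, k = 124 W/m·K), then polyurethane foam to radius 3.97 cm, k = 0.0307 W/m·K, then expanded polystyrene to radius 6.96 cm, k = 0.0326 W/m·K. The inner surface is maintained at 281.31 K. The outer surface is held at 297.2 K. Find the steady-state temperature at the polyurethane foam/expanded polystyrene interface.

Series thermal resistances, inner to outer:
  R'_brass = ln(0.0318/0.0256)/(2πk) = 0.2169/(2π·124) = 2.784×10^-4 m·K/W
  R'_polyurethane foam = ln(0.0397/0.0318)/(2πk) = 0.2219/(2π·0.0307) = 1.150 m·K/W
  R'_expanded polystyrene = ln(0.0696/0.0397)/(2πk) = 0.5614/(2π·0.0326) = 2.741 m·K/W
ΣR = 2.784×10^-4 + 1.150 + 2.741 = 3.891 m·K/W
Q' = ΔT/ΣR = (281.31 K − 297.2 K)/3.891 = -4.084 W/m
From the inner boundary to the polyurethane foam/expanded polystyrene interface, ΣR_partial = 1.150 m·K/W.
T_interface = T_in − Q'·ΣR_partial = 281.31 K − (-4.084)(1.150) = 286.0 K

T = 286.0 K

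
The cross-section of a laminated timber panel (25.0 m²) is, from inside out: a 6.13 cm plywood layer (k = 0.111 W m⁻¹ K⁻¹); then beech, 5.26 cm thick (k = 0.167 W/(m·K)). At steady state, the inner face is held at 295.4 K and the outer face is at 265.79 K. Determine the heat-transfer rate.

Q = 854 W

Series thermal resistances, inner to outer:
  R_plywood = L/(kA) = 0.0613/(0.111·25.0) = 0.02209 K/W
  R_beech = L/(kA) = 0.0526/(0.167·25.0) = 0.01260 K/W
ΣR = 0.02209 + 0.01260 = 0.03469 K/W
Q = ΔT/ΣR = (295.4 K − 265.79 K)/0.03469 = 854 W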